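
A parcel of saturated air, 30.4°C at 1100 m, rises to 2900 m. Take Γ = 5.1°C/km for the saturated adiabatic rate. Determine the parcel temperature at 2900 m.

1100 → 2900 m (saturated adiabatic, 5.1°C/km): ΔT = -5.1 × 1.8 = -9.18°C → T = 21.22°C

21.22°C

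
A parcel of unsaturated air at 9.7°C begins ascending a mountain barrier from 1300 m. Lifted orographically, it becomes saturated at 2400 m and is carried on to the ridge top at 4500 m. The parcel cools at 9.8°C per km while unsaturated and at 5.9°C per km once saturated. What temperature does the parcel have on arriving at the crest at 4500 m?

1300–2400 m, dry: Δz = 1.1 km ⇒ ΔT = -10.78°C; T = -1.08°C
2400–4500 m, saturated: Δz = 2.1 km ⇒ ΔT = -12.39°C; T = -13.47°C

-13.47°C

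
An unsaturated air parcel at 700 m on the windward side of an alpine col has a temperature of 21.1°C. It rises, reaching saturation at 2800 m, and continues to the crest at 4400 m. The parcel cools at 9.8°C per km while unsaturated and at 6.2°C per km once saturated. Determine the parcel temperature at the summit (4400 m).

700–2800 m, dry: Δz = 2.1 km ⇒ ΔT = -20.58°C; T = 0.52°C
2800–4400 m, saturated: Δz = 1.6 km ⇒ ΔT = -9.92°C; T = -9.4°C

-9.4°C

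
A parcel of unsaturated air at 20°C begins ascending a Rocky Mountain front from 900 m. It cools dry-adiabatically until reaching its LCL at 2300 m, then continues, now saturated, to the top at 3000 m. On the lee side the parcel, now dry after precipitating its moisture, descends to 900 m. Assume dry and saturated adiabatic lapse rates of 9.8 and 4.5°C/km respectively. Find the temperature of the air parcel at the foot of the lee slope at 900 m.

23.71°C

From 900 m to 2300 m (dry): cools by 9.8 × 1.4 = 13.72°C, giving 6.28°C.
From 2300 m to 3000 m (saturated): cools by 4.5 × 0.7 = 3.15°C, giving 3.13°C.
From 3000 m to 900 m (dry descent): warms by 9.8 × 2.1 = 20.58°C, giving 23.71°C.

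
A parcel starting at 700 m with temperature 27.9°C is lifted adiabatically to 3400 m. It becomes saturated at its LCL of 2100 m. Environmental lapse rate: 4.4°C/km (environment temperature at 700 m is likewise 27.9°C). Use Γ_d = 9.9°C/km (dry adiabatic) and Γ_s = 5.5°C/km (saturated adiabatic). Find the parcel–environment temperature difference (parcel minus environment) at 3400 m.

Parcel:
  From 700 m to 2100 m (dry): cools by 9.9 × 1.4 = 13.86°C, giving 14.04°C.
  From 2100 m to 3400 m (saturated): cools by 5.5 × 1.3 = 7.15°C, giving 6.89°C.
Environment:
  From 700 m to 3400 m (environment): cools by 4.4 × 2.7 = 11.88°C, giving 16.02°C.
T_parcel − T_env = 6.89 − 16.02 = -9.13°C

-9.13°C (parcel cooler than environment)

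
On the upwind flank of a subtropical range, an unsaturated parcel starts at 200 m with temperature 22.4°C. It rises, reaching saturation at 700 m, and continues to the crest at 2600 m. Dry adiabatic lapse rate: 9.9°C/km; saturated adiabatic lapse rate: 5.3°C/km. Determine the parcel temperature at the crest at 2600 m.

7.38°C

From 200 m to 700 m (dry): cools by 9.9 × 0.5 = 4.95°C, giving 17.45°C.
From 700 m to 2600 m (saturated): cools by 5.3 × 1.9 = 10.07°C, giving 7.38°C.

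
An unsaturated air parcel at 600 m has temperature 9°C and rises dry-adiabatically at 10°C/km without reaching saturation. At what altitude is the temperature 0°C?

Height above start = (9 − 0) / 10 = 0.9 km
Altitude = 600 m + 900 m = 1500 m

1500 m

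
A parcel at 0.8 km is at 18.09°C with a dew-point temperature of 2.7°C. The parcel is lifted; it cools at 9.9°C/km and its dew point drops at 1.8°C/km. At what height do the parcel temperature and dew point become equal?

T and T_d converge at 9.9 − 1.8 = 8.1°C per km
Height above start = (18.09 − 2.7) / 8.1 = 1.9 km
LCL altitude = 800 m + 1900 m = 2700 m

2.7 km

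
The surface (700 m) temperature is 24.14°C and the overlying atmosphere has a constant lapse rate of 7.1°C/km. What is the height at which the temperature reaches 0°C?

Height above start = (24.14 − 0) / 7.1 = 3.4 km
Altitude = 700 m + 3400 m = 4100 m

4100 m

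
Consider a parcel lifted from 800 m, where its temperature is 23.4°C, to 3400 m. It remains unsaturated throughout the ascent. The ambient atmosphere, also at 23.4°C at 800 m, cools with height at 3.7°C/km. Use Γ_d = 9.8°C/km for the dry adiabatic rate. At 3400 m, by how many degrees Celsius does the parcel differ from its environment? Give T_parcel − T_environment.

-15.86°C (parcel cooler than environment)

Parcel:
  800 → 3400 m (dry, 9.8°C/km): ΔT = -9.8 × 2.6 = -25.48°C → T = -2.08°C
Environment:
  800 → 3400 m (environment, 3.7°C/km): ΔT = -3.7 × 2.6 = -9.62°C → T = 13.78°C
T_parcel − T_env = -2.08 − 13.78 = -15.86°C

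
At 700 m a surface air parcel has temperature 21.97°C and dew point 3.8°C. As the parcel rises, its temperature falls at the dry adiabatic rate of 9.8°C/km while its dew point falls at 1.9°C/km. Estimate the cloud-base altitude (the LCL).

3000 m

T and T_d converge at 9.8 − 1.9 = 7.9°C per km
Height above start = (21.97 − 3.8) / 7.9 = 2.3 km
LCL altitude = 700 m + 2300 m = 3000 m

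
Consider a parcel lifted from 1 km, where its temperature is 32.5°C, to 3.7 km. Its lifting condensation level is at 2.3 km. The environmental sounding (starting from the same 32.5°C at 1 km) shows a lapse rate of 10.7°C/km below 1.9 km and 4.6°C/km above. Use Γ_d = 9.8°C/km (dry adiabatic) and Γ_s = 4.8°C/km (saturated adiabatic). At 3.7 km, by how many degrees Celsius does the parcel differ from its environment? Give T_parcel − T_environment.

Parcel:
  1000 → 2300 m (dry, 9.8°C/km): ΔT = -9.8 × 1.3 = -12.74°C → T = 19.76°C
  2300 → 3700 m (saturated, 4.8°C/km): ΔT = -4.8 × 1.4 = -6.72°C → T = 13.04°C
Environment:
  1000 → 1900 m (environment, lower layer, 10.7°C/km): ΔT = -10.7 × 0.9 = -9.63°C → T = 22.87°C
  1900 → 3700 m (environment, upper layer, 4.6°C/km): ΔT = -4.6 × 1.8 = -8.28°C → T = 14.59°C
T_parcel − T_env = 13.04 − 14.59 = -1.55°C

-1.55°C (parcel cooler than environment)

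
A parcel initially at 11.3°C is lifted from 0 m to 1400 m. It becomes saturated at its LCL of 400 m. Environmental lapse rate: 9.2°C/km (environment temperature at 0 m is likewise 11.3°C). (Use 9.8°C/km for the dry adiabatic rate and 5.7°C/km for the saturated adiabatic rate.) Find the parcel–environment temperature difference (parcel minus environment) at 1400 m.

+3.26°C (parcel warmer than environment)

Parcel:
  0 → 400 m (dry, 9.8°C/km): ΔT = -9.8 × 0.4 = -3.92°C → T = 7.38°C
  400 → 1400 m (saturated, 5.7°C/km): ΔT = -5.7 × 1 = -5.7°C → T = 1.68°C
Environment:
  0 → 1400 m (environment, 9.2°C/km): ΔT = -9.2 × 1.4 = -12.88°C → T = -1.58°C
T_parcel − T_env = 1.68 − (-1.58) = +3.26°C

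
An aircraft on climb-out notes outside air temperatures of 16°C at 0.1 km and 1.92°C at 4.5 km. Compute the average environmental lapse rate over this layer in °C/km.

Γ = −ΔT/Δz = (16 − 1.92) / (4500 − 100) m
  = 14.08°C / 4.4 km = 3.2°C/km

3.2°C/km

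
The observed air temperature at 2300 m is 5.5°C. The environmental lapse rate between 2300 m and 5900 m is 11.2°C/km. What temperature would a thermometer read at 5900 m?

-34.82°C

2300 → 5900 m (environmental, 11.2°C/km): ΔT = -11.2 × 3.6 = -40.32°C → T = -34.82°C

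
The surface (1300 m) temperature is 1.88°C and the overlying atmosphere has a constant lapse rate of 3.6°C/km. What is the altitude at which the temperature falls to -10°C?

4600 m

Height above start = (1.88 − (-10)) / 3.6 = 3.3 km
Altitude = 1300 m + 3300 m = 4600 m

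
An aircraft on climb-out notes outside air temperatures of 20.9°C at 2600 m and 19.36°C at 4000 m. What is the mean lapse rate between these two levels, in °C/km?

1.1°C/km

Γ = −ΔT/Δz = (20.9 − 19.36) / (4000 − 2600) m
  = 1.54°C / 1.4 km = 1.1°C/km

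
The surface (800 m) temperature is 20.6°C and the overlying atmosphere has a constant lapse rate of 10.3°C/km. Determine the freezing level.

2800 m

Height above start = (20.6 − 0) / 10.3 = 2 km
Altitude = 800 m + 2000 m = 2800 m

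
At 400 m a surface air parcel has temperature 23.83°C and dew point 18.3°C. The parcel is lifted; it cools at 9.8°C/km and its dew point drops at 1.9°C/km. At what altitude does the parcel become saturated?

T and T_d converge at 9.8 − 1.9 = 7.9°C per km
Height above start = (23.83 − 18.3) / 7.9 = 0.7 km
LCL altitude = 400 m + 700 m = 1100 m

1100 m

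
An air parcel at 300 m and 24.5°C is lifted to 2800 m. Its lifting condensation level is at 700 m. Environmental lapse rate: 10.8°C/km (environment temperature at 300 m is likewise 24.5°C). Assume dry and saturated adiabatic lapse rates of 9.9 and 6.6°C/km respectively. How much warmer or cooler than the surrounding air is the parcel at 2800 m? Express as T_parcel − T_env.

+9.18°C (parcel warmer than environment)

Parcel:
  300–700 m, dry: Δz = 0.4 km ⇒ ΔT = -3.96°C; T = 20.54°C
  700–2800 m, saturated: Δz = 2.1 km ⇒ ΔT = -13.86°C; T = 6.68°C
Environment:
  300–2800 m, environment: Δz = 2.5 km ⇒ ΔT = -27°C; T = -2.5°C
T_parcel − T_env = 6.68 − (-2.5) = +9.18°C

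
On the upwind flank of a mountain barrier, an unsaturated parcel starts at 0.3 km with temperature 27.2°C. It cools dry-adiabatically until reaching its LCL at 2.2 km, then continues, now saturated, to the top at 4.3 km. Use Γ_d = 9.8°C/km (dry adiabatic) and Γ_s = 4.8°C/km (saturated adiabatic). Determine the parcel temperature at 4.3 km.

-1.5°C

300 → 2200 m (dry, 9.8°C/km): ΔT = -9.8 × 1.9 = -18.62°C → T = 8.58°C
2200 → 4300 m (saturated, 4.8°C/km): ΔT = -4.8 × 2.1 = -10.08°C → T = -1.5°C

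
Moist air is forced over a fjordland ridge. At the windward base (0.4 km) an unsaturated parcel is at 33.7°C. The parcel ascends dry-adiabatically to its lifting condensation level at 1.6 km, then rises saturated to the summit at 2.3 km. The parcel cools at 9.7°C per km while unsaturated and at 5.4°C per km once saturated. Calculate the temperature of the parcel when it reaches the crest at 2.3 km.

400 → 1600 m (dry, 9.7°C/km): ΔT = -9.7 × 1.2 = -11.64°C → T = 22.06°C
1600 → 2300 m (saturated, 5.4°C/km): ΔT = -5.4 × 0.7 = -3.78°C → T = 18.28°C

18.28°C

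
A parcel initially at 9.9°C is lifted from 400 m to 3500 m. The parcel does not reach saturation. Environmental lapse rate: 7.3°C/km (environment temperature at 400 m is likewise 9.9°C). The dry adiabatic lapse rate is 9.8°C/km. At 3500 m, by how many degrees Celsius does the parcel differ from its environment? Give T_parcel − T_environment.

Parcel:
  Dry to 3500 m: -9.8 × 3.1 km = -30.38°C, so T = -20.48°C.
Environment:
  Environment to 3500 m: -7.3 × 3.1 km = -22.63°C, so T = -12.73°C.
T_parcel − T_env = -20.48 − (-12.73) = -7.75°C

-7.75°C (parcel cooler than environment)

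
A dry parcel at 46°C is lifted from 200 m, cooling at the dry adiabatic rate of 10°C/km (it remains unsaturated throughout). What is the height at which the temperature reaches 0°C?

4800 m

Height above start = (46 − 0) / 10 = 4.6 km
Altitude = 200 m + 4600 m = 4800 m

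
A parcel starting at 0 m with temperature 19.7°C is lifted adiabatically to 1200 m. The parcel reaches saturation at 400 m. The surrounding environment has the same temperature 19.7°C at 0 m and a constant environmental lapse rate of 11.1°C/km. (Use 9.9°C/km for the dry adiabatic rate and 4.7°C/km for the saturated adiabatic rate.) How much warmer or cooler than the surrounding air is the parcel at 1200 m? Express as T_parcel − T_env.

Parcel:
  From 0 m to 400 m (dry): cools by 9.9 × 0.4 = 3.96°C, giving 15.74°C.
  From 400 m to 1200 m (saturated): cools by 4.7 × 0.8 = 3.76°C, giving 11.98°C.
Environment:
  From 0 m to 1200 m (environment): cools by 11.1 × 1.2 = 13.32°C, giving 6.38°C.
T_parcel − T_env = 11.98 − 6.38 = +5.6°C

+5.6°C (parcel warmer than environment)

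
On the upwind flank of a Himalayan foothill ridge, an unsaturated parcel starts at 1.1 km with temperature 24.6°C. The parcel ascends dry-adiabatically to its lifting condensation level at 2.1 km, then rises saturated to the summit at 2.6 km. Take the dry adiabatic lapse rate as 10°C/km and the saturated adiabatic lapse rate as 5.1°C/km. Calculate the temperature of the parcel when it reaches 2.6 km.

1100 → 2100 m (dry, 10°C/km): ΔT = -10 × 1 = -10°C → T = 14.6°C
2100 → 2600 m (saturated, 5.1°C/km): ΔT = -5.1 × 0.5 = -2.55°C → T = 12.05°C

12.05°C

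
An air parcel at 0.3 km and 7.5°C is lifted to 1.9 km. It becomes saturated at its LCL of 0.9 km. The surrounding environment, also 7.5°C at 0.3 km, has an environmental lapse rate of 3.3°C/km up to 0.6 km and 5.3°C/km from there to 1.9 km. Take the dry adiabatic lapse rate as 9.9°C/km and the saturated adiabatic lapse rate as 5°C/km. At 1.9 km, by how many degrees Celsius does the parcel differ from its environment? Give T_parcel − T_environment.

Parcel:
  300–900 m, dry: Δz = 0.6 km ⇒ ΔT = -5.94°C; T = 1.56°C
  900–1900 m, saturated: Δz = 1 km ⇒ ΔT = -5°C; T = -3.44°C
Environment:
  300–600 m, environment, lower layer: Δz = 0.3 km ⇒ ΔT = -0.99°C; T = 6.51°C
  600–1900 m, environment, upper layer: Δz = 1.3 km ⇒ ΔT = -6.89°C; T = -0.38°C
T_parcel − T_env = -3.44 − (-0.38) = -3.06°C

-3.06°C (parcel cooler than environment)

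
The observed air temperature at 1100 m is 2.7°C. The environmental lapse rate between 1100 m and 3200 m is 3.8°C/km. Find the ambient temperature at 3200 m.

-5.28°C

From 1100 m to 3200 m (environmental): cools by 3.8 × 2.1 = 7.98°C, giving -5.28°C.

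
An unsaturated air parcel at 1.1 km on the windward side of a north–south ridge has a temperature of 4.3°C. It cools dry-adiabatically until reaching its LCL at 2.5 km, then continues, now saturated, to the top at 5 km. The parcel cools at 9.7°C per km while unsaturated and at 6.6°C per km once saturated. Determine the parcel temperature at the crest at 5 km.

1100 → 2500 m (dry, 9.7°C/km): ΔT = -9.7 × 1.4 = -13.58°C → T = -9.28°C
2500 → 5000 m (saturated, 6.6°C/km): ΔT = -6.6 × 2.5 = -16.5°C → T = -25.78°C

-25.78°C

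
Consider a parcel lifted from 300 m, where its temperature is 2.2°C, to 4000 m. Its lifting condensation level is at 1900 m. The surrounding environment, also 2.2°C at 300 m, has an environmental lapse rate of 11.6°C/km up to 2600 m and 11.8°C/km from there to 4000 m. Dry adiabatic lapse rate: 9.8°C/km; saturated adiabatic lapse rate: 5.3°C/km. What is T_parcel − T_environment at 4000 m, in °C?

Parcel:
  From 300 m to 1900 m (dry): cools by 9.8 × 1.6 = 15.68°C, giving -13.48°C.
  From 1900 m to 4000 m (saturated): cools by 5.3 × 2.1 = 11.13°C, giving -24.61°C.
Environment:
  From 300 m to 2600 m (environment, lower layer): cools by 11.6 × 2.3 = 26.68°C, giving -24.48°C.
  From 2600 m to 4000 m (environment, upper layer): cools by 11.8 × 1.4 = 16.52°C, giving -41°C.
T_parcel − T_env = -24.61 − (-41) = +16.39°C

+16.39°C (parcel warmer than environment)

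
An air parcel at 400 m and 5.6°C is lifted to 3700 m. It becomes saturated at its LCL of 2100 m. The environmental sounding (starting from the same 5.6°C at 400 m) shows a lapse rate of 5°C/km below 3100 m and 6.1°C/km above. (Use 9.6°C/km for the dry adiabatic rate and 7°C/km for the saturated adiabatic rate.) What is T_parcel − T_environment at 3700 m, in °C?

Parcel:
  From 400 m to 2100 m (dry): cools by 9.6 × 1.7 = 16.32°C, giving -10.72°C.
  From 2100 m to 3700 m (saturated): cools by 7 × 1.6 = 11.2°C, giving -21.92°C.
Environment:
  From 400 m to 3100 m (environment, lower layer): cools by 5 × 2.7 = 13.5°C, giving -7.9°C.
  From 3100 m to 3700 m (environment, upper layer): cools by 6.1 × 0.6 = 3.66°C, giving -11.56°C.
T_parcel − T_env = -21.92 − (-11.56) = -10.36°C

-10.36°C (parcel cooler than environment)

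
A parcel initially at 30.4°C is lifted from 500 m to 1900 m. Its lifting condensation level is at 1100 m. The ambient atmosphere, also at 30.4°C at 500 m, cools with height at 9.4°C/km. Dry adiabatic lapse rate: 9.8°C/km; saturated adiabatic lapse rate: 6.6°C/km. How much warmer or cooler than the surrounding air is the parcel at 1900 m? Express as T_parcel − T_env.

Parcel:
  From 500 m to 1100 m (dry): cools by 9.8 × 0.6 = 5.88°C, giving 24.52°C.
  From 1100 m to 1900 m (saturated): cools by 6.6 × 0.8 = 5.28°C, giving 19.24°C.
Environment:
  From 500 m to 1900 m (environment): cools by 9.4 × 1.4 = 13.16°C, giving 17.24°C.
T_parcel − T_env = 19.24 − 17.24 = +2°C

+2°C (parcel warmer than environment)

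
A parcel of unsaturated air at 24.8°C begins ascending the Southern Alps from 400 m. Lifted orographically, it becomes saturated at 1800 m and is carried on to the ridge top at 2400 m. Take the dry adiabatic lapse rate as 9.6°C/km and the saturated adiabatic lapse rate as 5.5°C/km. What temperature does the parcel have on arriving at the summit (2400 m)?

8.06°C

400 → 1800 m (dry, 9.6°C/km): ΔT = -9.6 × 1.4 = -13.44°C → T = 11.36°C
1800 → 2400 m (saturated, 5.5°C/km): ΔT = -5.5 × 0.6 = -3.3°C → T = 8.06°C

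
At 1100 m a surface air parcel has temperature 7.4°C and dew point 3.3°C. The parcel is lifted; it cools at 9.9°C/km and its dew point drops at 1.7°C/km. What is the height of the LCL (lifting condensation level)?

T and T_d converge at 9.9 − 1.7 = 8.2°C per km
Height above start = (7.4 − 3.3) / 8.2 = 0.5 km
LCL altitude = 1100 m + 500 m = 1600 m

1600 m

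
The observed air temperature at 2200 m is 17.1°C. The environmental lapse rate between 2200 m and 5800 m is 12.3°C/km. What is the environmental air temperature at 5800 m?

-27.18°C

2200–5800 m, environmental: Δz = 3.6 km ⇒ ΔT = -44.28°C; T = -27.18°C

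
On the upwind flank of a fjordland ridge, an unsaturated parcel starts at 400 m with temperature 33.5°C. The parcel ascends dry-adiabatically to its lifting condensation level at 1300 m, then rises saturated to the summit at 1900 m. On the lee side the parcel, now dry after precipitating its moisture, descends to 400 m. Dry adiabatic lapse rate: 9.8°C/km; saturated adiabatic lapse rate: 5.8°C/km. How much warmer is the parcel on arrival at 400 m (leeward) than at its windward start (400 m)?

+2.4°C

Dry to 1300 m: -9.8 × 0.9 km = -8.82°C, so T = 24.68°C.
Saturated to 1900 m: -5.8 × 0.6 km = -3.48°C, so T = 21.2°C.
Dry descent to 400 m: +9.8 × 1.5 km = +14.7°C, so T = 35.9°C.
Net change vs windward start: 35.9 − 33.5 = +2.4°C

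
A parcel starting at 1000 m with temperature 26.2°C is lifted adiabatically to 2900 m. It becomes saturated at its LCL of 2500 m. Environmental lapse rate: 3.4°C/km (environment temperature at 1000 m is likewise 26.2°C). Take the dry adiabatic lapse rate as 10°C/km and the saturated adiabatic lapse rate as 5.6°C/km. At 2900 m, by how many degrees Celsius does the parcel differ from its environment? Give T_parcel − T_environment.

Parcel:
  1000 → 2500 m (dry, 10°C/km): ΔT = -10 × 1.5 = -15°C → T = 11.2°C
  2500 → 2900 m (saturated, 5.6°C/km): ΔT = -5.6 × 0.4 = -2.24°C → T = 8.96°C
Environment:
  1000 → 2900 m (environment, 3.4°C/km): ΔT = -3.4 × 1.9 = -6.46°C → T = 19.74°C
T_parcel − T_env = 8.96 − 19.74 = -10.78°C

-10.78°C (parcel cooler than environment)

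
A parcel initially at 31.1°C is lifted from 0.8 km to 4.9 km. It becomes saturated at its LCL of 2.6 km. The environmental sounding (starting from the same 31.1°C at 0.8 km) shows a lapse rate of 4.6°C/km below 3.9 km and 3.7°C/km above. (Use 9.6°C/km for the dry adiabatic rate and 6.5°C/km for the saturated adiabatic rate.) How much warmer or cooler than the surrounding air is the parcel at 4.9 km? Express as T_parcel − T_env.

-14.27°C (parcel cooler than environment)

Parcel:
  Dry to 2600 m: -9.6 × 1.8 km = -17.28°C, so T = 13.82°C.
  Saturated to 4900 m: -6.5 × 2.3 km = -14.95°C, so T = -1.13°C.
Environment:
  Environment, lower layer to 3900 m: -4.6 × 3.1 km = -14.26°C, so T = 16.84°C.
  Environment, upper layer to 4900 m: -3.7 × 1 km = -3.7°C, so T = 13.14°C.
T_parcel − T_env = -1.13 − 13.14 = -14.27°C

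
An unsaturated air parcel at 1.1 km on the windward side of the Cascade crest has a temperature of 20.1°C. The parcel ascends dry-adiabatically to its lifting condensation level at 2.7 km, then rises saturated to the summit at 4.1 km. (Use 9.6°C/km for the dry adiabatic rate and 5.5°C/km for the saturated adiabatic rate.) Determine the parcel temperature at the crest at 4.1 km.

-2.96°C

From 1100 m to 2700 m (dry): cools by 9.6 × 1.6 = 15.36°C, giving 4.74°C.
From 2700 m to 4100 m (saturated): cools by 5.5 × 1.4 = 7.7°C, giving -2.96°C.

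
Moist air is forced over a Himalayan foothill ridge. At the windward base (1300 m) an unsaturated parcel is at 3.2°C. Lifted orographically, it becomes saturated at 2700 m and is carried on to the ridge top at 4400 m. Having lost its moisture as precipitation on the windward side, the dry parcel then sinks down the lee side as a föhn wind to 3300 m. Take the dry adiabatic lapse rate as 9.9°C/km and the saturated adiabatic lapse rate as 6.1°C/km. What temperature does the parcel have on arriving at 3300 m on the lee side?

From 1300 m to 2700 m (dry): cools by 9.9 × 1.4 = 13.86°C, giving -10.66°C.
From 2700 m to 4400 m (saturated): cools by 6.1 × 1.7 = 10.37°C, giving -21.03°C.
From 4400 m to 3300 m (dry descent): warms by 9.9 × 1.1 = 10.89°C, giving -10.14°C.

-10.14°C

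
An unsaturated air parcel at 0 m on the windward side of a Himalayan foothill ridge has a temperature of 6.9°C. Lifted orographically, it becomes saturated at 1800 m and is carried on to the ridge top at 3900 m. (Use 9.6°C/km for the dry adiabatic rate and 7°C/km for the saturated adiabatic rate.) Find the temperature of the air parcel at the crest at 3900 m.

-25.08°C

0–1800 m, dry: Δz = 1.8 km ⇒ ΔT = -17.28°C; T = -10.38°C
1800–3900 m, saturated: Δz = 2.1 km ⇒ ΔT = -14.7°C; T = -25.08°C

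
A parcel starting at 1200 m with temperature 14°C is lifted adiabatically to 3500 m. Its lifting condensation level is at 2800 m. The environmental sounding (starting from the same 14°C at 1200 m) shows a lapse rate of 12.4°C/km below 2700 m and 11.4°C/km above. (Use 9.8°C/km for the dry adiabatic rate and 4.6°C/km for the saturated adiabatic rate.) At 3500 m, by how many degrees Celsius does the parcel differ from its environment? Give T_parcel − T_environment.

Parcel:
  1200–2800 m, dry: Δz = 1.6 km ⇒ ΔT = -15.68°C; T = -1.68°C
  2800–3500 m, saturated: Δz = 0.7 km ⇒ ΔT = -3.22°C; T = -4.9°C
Environment:
  1200–2700 m, environment, lower layer: Δz = 1.5 km ⇒ ΔT = -18.6°C; T = -4.6°C
  2700–3500 m, environment, upper layer: Δz = 0.8 km ⇒ ΔT = -9.12°C; T = -13.72°C
T_parcel − T_env = -4.9 − (-13.72) = +8.82°C

+8.82°C (parcel warmer than environment)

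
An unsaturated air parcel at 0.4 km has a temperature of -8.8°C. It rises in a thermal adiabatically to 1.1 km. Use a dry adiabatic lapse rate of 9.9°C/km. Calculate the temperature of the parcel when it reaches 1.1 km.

400 → 1100 m (dry adiabatic, 9.9°C/km): ΔT = -9.9 × 0.7 = -6.93°C → T = -15.73°C

-15.73°C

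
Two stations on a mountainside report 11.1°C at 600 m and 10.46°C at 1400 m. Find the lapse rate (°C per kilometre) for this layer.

Γ = −ΔT/Δz = (11.1 − 10.46) / (1400 − 600) m
  = 0.64°C / 0.8 km = 0.8°C/km

0.8°C/km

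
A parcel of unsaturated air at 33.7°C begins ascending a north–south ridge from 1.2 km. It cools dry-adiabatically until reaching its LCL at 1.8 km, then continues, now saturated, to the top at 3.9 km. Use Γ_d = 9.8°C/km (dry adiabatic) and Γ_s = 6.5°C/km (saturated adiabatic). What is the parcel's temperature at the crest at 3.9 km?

1200–1800 m, dry: Δz = 0.6 km ⇒ ΔT = -5.88°C; T = 27.82°C
1800–3900 m, saturated: Δz = 2.1 km ⇒ ΔT = -13.65°C; T = 14.17°C

14.17°C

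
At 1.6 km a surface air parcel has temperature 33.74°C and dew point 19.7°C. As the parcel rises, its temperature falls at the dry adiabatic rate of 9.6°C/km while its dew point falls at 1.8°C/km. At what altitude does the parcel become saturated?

3.4 km

T and T_d converge at 9.6 − 1.8 = 7.8°C per km
Height above start = (33.74 − 19.7) / 7.8 = 1.8 km
LCL altitude = 1600 m + 1800 m = 3400 m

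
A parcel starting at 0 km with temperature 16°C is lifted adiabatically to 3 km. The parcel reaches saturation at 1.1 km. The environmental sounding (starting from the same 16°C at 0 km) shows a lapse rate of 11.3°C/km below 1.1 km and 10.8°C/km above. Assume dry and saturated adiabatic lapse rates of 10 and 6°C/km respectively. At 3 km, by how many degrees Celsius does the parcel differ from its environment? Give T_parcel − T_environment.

+10.55°C (parcel warmer than environment)

Parcel:
  0–1100 m, dry: Δz = 1.1 km ⇒ ΔT = -11°C; T = 5°C
  1100–3000 m, saturated: Δz = 1.9 km ⇒ ΔT = -11.4°C; T = -6.4°C
Environment:
  0–1100 m, environment, lower layer: Δz = 1.1 km ⇒ ΔT = -12.43°C; T = 3.57°C
  1100–3000 m, environment, upper layer: Δz = 1.9 km ⇒ ΔT = -20.52°C; T = -16.95°C
T_parcel − T_env = -6.4 − (-16.95) = +10.55°C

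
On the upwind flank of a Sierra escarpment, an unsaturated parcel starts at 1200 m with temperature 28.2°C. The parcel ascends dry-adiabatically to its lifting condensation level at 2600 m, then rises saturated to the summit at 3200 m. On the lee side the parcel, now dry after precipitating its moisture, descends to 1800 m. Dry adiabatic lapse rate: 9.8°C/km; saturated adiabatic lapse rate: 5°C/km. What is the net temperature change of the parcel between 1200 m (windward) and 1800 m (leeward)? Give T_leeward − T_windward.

Dry to 2600 m: -9.8 × 1.4 km = -13.72°C, so T = 14.48°C.
Saturated to 3200 m: -5 × 0.6 km = -3°C, so T = 11.48°C.
Dry descent to 1800 m: +9.8 × 1.4 km = +13.72°C, so T = 25.2°C.
Net change vs windward start: 25.2 − 28.2 = -3°C

-3°C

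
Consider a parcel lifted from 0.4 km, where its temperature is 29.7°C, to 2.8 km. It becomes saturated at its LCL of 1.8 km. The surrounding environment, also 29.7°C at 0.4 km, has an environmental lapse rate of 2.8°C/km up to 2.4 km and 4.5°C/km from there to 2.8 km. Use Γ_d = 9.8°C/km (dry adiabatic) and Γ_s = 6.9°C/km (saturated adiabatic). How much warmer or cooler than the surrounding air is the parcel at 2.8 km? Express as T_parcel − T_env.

-13.22°C (parcel cooler than environment)

Parcel:
  Dry to 1800 m: -9.8 × 1.4 km = -13.72°C, so T = 15.98°C.
  Saturated to 2800 m: -6.9 × 1 km = -6.9°C, so T = 9.08°C.
Environment:
  Environment, lower layer to 2400 m: -2.8 × 2 km = -5.6°C, so T = 24.1°C.
  Environment, upper layer to 2800 m: -4.5 × 0.4 km = -1.8°C, so T = 22.3°C.
T_parcel − T_env = 9.08 − 22.3 = -13.22°C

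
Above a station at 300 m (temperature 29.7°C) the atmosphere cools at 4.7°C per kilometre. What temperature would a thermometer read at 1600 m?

300–1600 m, environmental: Δz = 1.3 km ⇒ ΔT = -6.11°C; T = 23.59°C

23.59°C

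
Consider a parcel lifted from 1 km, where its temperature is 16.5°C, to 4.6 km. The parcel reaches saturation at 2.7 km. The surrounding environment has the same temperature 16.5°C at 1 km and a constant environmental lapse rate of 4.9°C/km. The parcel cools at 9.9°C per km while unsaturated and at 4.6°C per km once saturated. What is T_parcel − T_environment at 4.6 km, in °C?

-7.93°C (parcel cooler than environment)

Parcel:
  From 1000 m to 2700 m (dry): cools by 9.9 × 1.7 = 16.83°C, giving -0.33°C.
  From 2700 m to 4600 m (saturated): cools by 4.6 × 1.9 = 8.74°C, giving -9.07°C.
Environment:
  From 1000 m to 4600 m (environment): cools by 4.9 × 3.6 = 17.64°C, giving -1.14°C.
T_parcel − T_env = -9.07 − (-1.14) = -7.93°C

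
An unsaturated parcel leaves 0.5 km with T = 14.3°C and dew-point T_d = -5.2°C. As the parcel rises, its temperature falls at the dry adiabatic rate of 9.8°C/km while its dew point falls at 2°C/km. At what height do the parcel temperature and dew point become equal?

T and T_d converge at 9.8 − 2 = 7.8°C per km
Height above start = (14.3 − (-5.2)) / 7.8 = 2.5 km
LCL altitude = 500 m + 2500 m = 3000 m

3 km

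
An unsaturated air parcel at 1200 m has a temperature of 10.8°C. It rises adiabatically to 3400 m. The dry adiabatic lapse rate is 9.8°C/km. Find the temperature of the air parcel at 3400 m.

Dry adiabatic to 3400 m: -9.8 × 2.2 km = -21.56°C, so T = -10.76°C.

-10.76°C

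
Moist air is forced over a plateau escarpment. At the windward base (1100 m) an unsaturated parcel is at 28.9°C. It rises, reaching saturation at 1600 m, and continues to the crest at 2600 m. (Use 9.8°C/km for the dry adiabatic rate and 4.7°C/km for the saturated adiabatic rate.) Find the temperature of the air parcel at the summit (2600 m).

1100–1600 m, dry: Δz = 0.5 km ⇒ ΔT = -4.9°C; T = 24°C
1600–2600 m, saturated: Δz = 1 km ⇒ ΔT = -4.7°C; T = 19.3°C

19.3°C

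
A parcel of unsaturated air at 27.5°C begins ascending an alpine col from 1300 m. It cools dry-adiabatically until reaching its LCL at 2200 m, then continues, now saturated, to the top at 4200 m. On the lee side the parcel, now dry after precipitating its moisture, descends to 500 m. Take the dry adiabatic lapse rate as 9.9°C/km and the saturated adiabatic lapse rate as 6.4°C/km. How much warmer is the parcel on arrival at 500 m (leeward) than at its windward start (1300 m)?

From 1300 m to 2200 m (dry): cools by 9.9 × 0.9 = 8.91°C, giving 18.59°C.
From 2200 m to 4200 m (saturated): cools by 6.4 × 2 = 12.8°C, giving 5.79°C.
From 4200 m to 500 m (dry descent): warms by 9.9 × 3.7 = 36.63°C, giving 42.42°C.
Net change vs windward start: 42.42 − 27.5 = +14.92°C

+14.92°C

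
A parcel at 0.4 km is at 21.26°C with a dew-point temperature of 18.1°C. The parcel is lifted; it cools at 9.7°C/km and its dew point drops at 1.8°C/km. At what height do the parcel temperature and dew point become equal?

0.8 km

T and T_d converge at 9.7 − 1.8 = 7.9°C per km
Height above start = (21.26 − 18.1) / 7.9 = 0.4 km
LCL altitude = 400 m + 400 m = 800 m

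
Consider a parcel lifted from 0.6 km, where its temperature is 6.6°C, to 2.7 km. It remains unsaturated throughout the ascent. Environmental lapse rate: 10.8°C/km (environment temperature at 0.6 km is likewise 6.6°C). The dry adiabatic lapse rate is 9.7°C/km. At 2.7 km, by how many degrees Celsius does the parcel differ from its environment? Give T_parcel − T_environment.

Parcel:
  600 → 2700 m (dry, 9.7°C/km): ΔT = -9.7 × 2.1 = -20.37°C → T = -13.77°C
Environment:
  600 → 2700 m (environment, 10.8°C/km): ΔT = -10.8 × 2.1 = -22.68°C → T = -16.08°C
T_parcel − T_env = -13.77 − (-16.08) = +2.31°C

+2.31°C (parcel warmer than environment)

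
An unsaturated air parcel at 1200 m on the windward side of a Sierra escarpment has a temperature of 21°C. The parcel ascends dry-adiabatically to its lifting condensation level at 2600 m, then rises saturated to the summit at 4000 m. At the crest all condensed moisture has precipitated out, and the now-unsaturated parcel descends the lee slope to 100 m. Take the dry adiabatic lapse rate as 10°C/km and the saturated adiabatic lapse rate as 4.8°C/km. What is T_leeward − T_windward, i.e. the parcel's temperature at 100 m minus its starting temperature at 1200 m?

+18.28°C

1200–2600 m, dry: Δz = 1.4 km ⇒ ΔT = -14°C; T = 7°C
2600–4000 m, saturated: Δz = 1.4 km ⇒ ΔT = -6.72°C; T = 0.28°C
4000–100 m, dry descent: Δz = 3.9 km ⇒ ΔT = +39°C; T = 39.28°C
Net change vs windward start: 39.28 − 21 = +18.28°C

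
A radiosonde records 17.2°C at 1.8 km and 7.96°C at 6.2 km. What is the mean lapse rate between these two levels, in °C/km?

2.1°C/km

Γ = −ΔT/Δz = (17.2 − 7.96) / (6200 − 1800) m
  = 9.24°C / 4.4 km = 2.1°C/km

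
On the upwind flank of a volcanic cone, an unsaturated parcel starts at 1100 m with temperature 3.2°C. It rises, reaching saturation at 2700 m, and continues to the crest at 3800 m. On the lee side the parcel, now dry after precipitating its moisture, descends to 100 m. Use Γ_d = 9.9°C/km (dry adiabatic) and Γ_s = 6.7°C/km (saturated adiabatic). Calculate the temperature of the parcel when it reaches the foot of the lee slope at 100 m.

Dry to 2700 m: -9.9 × 1.6 km = -15.84°C, so T = -12.64°C.
Saturated to 3800 m: -6.7 × 1.1 km = -7.37°C, so T = -20.01°C.
Dry descent to 100 m: +9.9 × 3.7 km = +36.63°C, so T = 16.62°C.

16.62°C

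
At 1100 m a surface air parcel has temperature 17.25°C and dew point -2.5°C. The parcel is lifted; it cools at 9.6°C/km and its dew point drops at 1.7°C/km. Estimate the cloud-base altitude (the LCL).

T and T_d converge at 9.6 − 1.7 = 7.9°C per km
Height above start = (17.25 − (-2.5)) / 7.9 = 2.5 km
LCL altitude = 1100 m + 2500 m = 3600 m

3600 m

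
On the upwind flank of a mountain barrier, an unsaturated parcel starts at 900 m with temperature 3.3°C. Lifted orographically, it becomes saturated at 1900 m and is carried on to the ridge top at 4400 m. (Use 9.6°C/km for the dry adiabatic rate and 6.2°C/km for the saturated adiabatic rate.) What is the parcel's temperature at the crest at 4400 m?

-21.8°C

900 → 1900 m (dry, 9.6°C/km): ΔT = -9.6 × 1 = -9.6°C → T = -6.3°C
1900 → 4400 m (saturated, 6.2°C/km): ΔT = -6.2 × 2.5 = -15.5°C → T = -21.8°C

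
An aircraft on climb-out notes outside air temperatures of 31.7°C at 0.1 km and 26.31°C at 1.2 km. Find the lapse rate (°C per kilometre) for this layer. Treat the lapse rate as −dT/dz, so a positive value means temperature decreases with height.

4.9°C/km

Γ = −ΔT/Δz = (31.7 − 26.31) / (1200 − 100) m
  = 5.39°C / 1.1 km = 4.9°C/km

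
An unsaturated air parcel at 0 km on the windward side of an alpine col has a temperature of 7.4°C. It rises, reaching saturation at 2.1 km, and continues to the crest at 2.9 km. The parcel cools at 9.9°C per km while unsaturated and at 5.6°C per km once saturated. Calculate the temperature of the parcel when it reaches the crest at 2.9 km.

0 → 2100 m (dry, 9.9°C/km): ΔT = -9.9 × 2.1 = -20.79°C → T = -13.39°C
2100 → 2900 m (saturated, 5.6°C/km): ΔT = -5.6 × 0.8 = -4.48°C → T = -17.87°C

-17.87°C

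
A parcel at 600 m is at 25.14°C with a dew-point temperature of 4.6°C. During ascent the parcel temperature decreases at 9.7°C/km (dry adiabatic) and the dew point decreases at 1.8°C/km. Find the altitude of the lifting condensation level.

T and T_d converge at 9.7 − 1.8 = 7.9°C per km
Height above start = (25.14 − 4.6) / 7.9 = 2.6 km
LCL altitude = 600 m + 2600 m = 3200 m

3200 m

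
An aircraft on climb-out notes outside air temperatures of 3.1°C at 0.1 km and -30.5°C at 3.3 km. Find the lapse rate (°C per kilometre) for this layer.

Γ = −ΔT/Δz = (3.1 − (-30.5)) / (3300 − 100) m
  = 33.6°C / 3.2 km = 10.5°C/km

10.5°C/km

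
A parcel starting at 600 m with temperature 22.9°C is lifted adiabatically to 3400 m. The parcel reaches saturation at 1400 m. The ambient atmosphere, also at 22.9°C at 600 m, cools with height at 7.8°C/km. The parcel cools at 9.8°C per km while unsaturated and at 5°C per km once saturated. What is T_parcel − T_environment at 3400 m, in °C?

Parcel:
  600 → 1400 m (dry, 9.8°C/km): ΔT = -9.8 × 0.8 = -7.84°C → T = 15.06°C
  1400 → 3400 m (saturated, 5°C/km): ΔT = -5 × 2 = -10°C → T = 5.06°C
Environment:
  600 → 3400 m (environment, 7.8°C/km): ΔT = -7.8 × 2.8 = -21.84°C → T = 1.06°C
T_parcel − T_env = 5.06 − 1.06 = +4°C

+4°C (parcel warmer than environment)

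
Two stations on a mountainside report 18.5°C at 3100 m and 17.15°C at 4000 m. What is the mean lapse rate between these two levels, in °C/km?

Γ = −ΔT/Δz = (18.5 − 17.15) / (4000 − 3100) m
  = 1.35°C / 0.9 km = 1.5°C/km

1.5°C/km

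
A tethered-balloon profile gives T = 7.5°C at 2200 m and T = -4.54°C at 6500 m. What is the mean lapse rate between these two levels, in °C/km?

2.8°C/km

Γ = −ΔT/Δz = (7.5 − (-4.54)) / (6500 − 2200) m
  = 12.04°C / 4.3 km = 2.8°C/km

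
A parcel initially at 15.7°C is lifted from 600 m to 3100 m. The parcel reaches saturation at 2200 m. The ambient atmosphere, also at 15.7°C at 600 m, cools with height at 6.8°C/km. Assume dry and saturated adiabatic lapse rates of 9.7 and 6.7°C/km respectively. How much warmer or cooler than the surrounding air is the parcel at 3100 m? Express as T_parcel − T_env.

Parcel:
  From 600 m to 2200 m (dry): cools by 9.7 × 1.6 = 15.52°C, giving 0.18°C.
  From 2200 m to 3100 m (saturated): cools by 6.7 × 0.9 = 6.03°C, giving -5.85°C.
Environment:
  From 600 m to 3100 m (environment): cools by 6.8 × 2.5 = 17°C, giving -1.3°C.
T_parcel − T_env = -5.85 − (-1.3) = -4.55°C

-4.55°C (parcel cooler than environment)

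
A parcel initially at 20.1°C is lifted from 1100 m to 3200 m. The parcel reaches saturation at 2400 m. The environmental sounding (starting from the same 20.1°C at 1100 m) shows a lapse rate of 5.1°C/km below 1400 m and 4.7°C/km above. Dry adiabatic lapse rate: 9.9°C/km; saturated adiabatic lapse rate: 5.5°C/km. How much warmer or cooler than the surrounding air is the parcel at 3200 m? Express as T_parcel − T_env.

Parcel:
  1100–2400 m, dry: Δz = 1.3 km ⇒ ΔT = -12.87°C; T = 7.23°C
  2400–3200 m, saturated: Δz = 0.8 km ⇒ ΔT = -4.4°C; T = 2.83°C
Environment:
  1100–1400 m, environment, lower layer: Δz = 0.3 km ⇒ ΔT = -1.53°C; T = 18.57°C
  1400–3200 m, environment, upper layer: Δz = 1.8 km ⇒ ΔT = -8.46°C; T = 10.11°C
T_parcel − T_env = 2.83 − 10.11 = -7.28°C

-7.28°C (parcel cooler than environment)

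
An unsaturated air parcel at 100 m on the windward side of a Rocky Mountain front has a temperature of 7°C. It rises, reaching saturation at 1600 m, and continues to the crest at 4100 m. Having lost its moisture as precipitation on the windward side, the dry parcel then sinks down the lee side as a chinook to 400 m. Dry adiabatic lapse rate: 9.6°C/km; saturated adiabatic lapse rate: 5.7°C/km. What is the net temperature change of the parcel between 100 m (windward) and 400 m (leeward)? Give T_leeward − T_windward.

+6.87°C

From 100 m to 1600 m (dry): cools by 9.6 × 1.5 = 14.4°C, giving -7.4°C.
From 1600 m to 4100 m (saturated): cools by 5.7 × 2.5 = 14.25°C, giving -21.65°C.
From 4100 m to 400 m (dry descent): warms by 9.6 × 3.7 = 35.52°C, giving 13.87°C.
Net change vs windward start: 13.87 − 7 = +6.87°C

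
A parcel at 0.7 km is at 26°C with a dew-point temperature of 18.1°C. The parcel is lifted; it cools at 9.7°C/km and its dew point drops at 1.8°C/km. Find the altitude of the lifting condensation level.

T and T_d converge at 9.7 − 1.8 = 7.9°C per km
Height above start = (26 − 18.1) / 7.9 = 1 km
LCL altitude = 700 m + 1000 m = 1700 m

1.7 km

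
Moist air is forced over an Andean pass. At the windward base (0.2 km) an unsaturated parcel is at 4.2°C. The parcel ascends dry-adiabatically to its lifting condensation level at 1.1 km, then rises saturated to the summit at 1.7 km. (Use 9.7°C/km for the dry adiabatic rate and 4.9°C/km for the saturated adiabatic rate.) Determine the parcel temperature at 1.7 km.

From 200 m to 1100 m (dry): cools by 9.7 × 0.9 = 8.73°C, giving -4.53°C.
From 1100 m to 1700 m (saturated): cools by 4.9 × 0.6 = 2.94°C, giving -7.47°C.

-7.47°C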